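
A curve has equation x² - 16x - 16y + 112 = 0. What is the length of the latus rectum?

Only x is squared. Complete the square in x: (x - 8)² = 16(y - 3).
Vertex (8, 3); 4p = 16 so p = 4. Opens up.
Latus rectum length = |4p| = 16.

16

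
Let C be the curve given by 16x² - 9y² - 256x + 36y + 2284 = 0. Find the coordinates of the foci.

16(x² - 16x) -9(y² - 4y) = -2284
Complete the square in x and y: 16(x - 8)² -9(y - 2)² = -2284 + 1024 - 36 = -1296
Dividing both sides by -1296: (y - 2)²/144 - (x - 8)²/81 = 1
Hyperbola, center (8, 2), transverse axis vertical; a² = 144, b² = 81.
c² = a² + b² = 144 + 81 = 225, so c = 15.
Foci lie on the vertical axis through the center: (h, k ± c).

(8, -13) and (8, 17)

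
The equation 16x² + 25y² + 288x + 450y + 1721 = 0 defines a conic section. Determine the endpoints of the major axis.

Group the x- and y-terms: 16(x² + 18x) + 25(y² + 18y) = -1721
Complete the square: 16(x + 9)² + 25(y + 9)² = -1721 + 1296 + 2025 = 1600
Divide through by 1600 to get (x + 9)²/100 + (y + 9)²/64 = 1.
Ellipse, center (-9, -9), major axis horizontal; a² = 100, b² = 64.
a = 10. Vertices at (h ± a, k).

(-19, -9) and (1, -9)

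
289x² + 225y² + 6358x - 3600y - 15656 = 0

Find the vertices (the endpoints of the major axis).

(-11, -9) and (-11, 25)

289(x² + 22x) + 225(y² - 16y) = 15656
Complete the square in x and y: 289(x + 11)² + 225(y - 8)² = 15656 + 34969 + 14400 = 65025
Dividing both sides by 65025: (x + 11)²/225 + (y - 8)²/289 = 1
Ellipse, center (-11, 8), major axis vertical; a² = 289, b² = 225.
a = 17. Vertices at (h, k ± a).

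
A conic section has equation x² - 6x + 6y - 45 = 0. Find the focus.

Only x is squared. Complete the square in x: (x - 3)² = -6(y - 9).
Vertex (3, 9); 4p = -6 so p = -3/2. Opens down.
Focus is p units from the vertex along the axis: (h, k + p).

(3, 15/2)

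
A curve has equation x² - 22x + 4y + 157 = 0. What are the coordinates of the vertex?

Only x is squared. Complete the square in x: (x - 11)² = -4(y + 9).
Vertex (11, -9); 4p = -4 so p = -1. Opens down.

(11, -9)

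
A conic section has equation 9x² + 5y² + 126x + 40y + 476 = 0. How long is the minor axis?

2√5

9(x² + 14x) + 5(y² + 8y) = -476
Complete the square: 9(x + 7)² + 5(y + 4)² = -476 + 441 + 80 = 45
Dividing both sides by 45: (x + 7)²/5 + (y + 4)²/9 = 1
Ellipse, center (-7, -4), major axis vertical; a² = 9, b² = 5.
b² = 5 so b = √5; the minor axis has length 2b = 2√5.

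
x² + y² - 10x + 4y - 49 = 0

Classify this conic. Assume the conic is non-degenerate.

No xy term. Coefficients of x² and y² are A = 1, C = 1.
A = C (same sign) ⇒ circle.

circle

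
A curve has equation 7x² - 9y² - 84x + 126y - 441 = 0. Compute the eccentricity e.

e = 4/3

Group: 7(x² - 12x) -9(y² - 14y) = 441
Complete the square in x and y: 7(x - 6)² -9(y - 7)² = 441 + 252 - 441 = 252
Divide by 252: (x - 6)²/36 - (y - 7)²/28 = 1
Hyperbola, center (6, 7), transverse axis horizontal; a² = 36, b² = 28.
c² = a² + b² = 64, so c = 8.
e = c/a = 8/6 = 4/3.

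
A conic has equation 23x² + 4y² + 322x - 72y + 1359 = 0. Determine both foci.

23(x² + 14x) + 4(y² - 18y) = -1359
23(x + 7)² + 4(y - 9)² = -1359 + 1127 + 324 = 92
Dividing both sides by 92: (x + 7)²/4 + (y - 9)²/23 = 1
Ellipse, center (-7, 9), major axis vertical; a² = 23, b² = 4.
c² = a² - b² = 23 - 4 = 19, so c = √19.
Foci lie on the vertical axis through the center: (h, k ± c).

(-7, 9 - √19) and (-7, 9 + √19)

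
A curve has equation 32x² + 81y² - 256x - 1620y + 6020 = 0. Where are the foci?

32(x² - 8x) + 81(y² - 20y) = -6020
Completing the square gives 32(x - 4)² + 81(y - 10)² = -6020 + 512 + 8100 = 2592.
Divide through by 2592 to get (x - 4)²/81 + (y - 10)²/32 = 1.
Ellipse, center (4, 10), major axis horizontal; a² = 81, b² = 32.
c² = a² - b² = 81 - 32 = 49, so c = 7.
Foci lie on the horizontal axis through the center: (h ± c, k).

(-3, 10) and (11, 10)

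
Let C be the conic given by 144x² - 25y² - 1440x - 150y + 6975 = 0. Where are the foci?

Group: 144(x² - 10x) -25(y² + 6y) = -6975
Complete the square in x and y: 144(x - 5)² -25(y + 3)² = -6975 + 3600 - 225 = -3600
Divide by -3600: (y + 3)²/144 - (x - 5)²/25 = 1
Hyperbola, center (5, -3), transverse axis vertical; a² = 144, b² = 25.
c² = a² + b² = 144 + 25 = 169, so c = 13.
Foci lie on the vertical axis through the center: (h, k ± c).

(5, -16) and (5, 10)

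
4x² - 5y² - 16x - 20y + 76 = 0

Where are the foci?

(2, -8) and (2, 4)

Group: 4(x² - 4x) -5(y² + 4y) = -76
4(x - 2)² -5(y + 2)² = -76 + 16 - 20 = -80
Divide through by -80 to get (y + 2)²/16 - (x - 2)²/20 = 1.
Hyperbola, center (2, -2), transverse axis vertical; a² = 16, b² = 20.
c² = a² + b² = 16 + 20 = 36, so c = 6.
Foci lie on the vertical axis through the center: (h, k ± c).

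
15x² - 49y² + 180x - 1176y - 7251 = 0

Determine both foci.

(-14, -12) and (2, -12)

Group: 15(x² + 12x) -49(y² + 24y) = 7251
Complete the square in x and y: 15(x + 6)² -49(y + 12)² = 7251 + 540 - 7056 = 735
Divide by 735: (x + 6)²/49 - (y + 12)²/15 = 1
Hyperbola, center (-6, -12), transverse axis horizontal; a² = 49, b² = 15.
c² = a² + b² = 49 + 15 = 64, so c = 8.
Foci lie on the horizontal axis through the center: (h ± c, k).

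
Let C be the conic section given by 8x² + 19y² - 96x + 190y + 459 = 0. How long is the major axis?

2√38

Group the x- and y-terms: 8(x² - 12x) + 19(y² + 10y) = -459
Complete the square in x and y: 8(x - 6)² + 19(y + 5)² = -459 + 288 + 475 = 304
Dividing both sides by 304: (x - 6)²/38 + (y + 5)²/16 = 1
Ellipse, center (6, -5), major axis horizontal; a² = 38, b² = 16.
a² = 38 so a = √38; the major axis has length 2a = 2√38.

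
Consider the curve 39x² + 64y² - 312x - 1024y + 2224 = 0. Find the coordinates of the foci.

(-1, 8) and (9, 8)

Rearranging, 39(x² - 8x) + 64(y² - 16y) = -2224.
39(x - 4)² + 64(y - 8)² = -2224 + 624 + 4096 = 2496
Divide by 2496: (x - 4)²/64 + (y - 8)²/39 = 1
Ellipse, center (4, 8), major axis horizontal; a² = 64, b² = 39.
c² = a² - b² = 64 - 39 = 25, so c = 5.
Foci lie on the horizontal axis through the center: (h ± c, k).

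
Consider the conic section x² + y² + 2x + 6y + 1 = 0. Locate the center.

(-1, -3)

Collect terms: (x² + 2x) + (y² + 6y) = -1
Complete the square: (x + 1)² + (y + 3)² = -1 + 1 + 9 = 9
So (x + 1)² + (y + 3)² = 9.
Circle centered at (-1, -3) with r² = 9.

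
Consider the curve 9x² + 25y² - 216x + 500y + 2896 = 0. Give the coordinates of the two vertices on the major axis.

Group: 9(x² - 24x) + 25(y² + 20y) = -2896
9(x - 12)² + 25(y + 10)² = -2896 + 1296 + 2500 = 900
Dividing both sides by 900: (x - 12)²/100 + (y + 10)²/36 = 1
Ellipse, center (12, -10), major axis horizontal; a² = 100, b² = 36.
a = 10. Vertices at (h ± a, k).

(2, -10) and (22, -10)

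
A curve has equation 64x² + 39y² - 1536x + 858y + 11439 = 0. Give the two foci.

(12, -16) and (12, -6)

64(x² - 24x) + 39(y² + 22y) = -11439
Complete the square: 64(x - 12)² + 39(y + 11)² = -11439 + 9216 + 4719 = 2496
Divide through by 2496 to get (x - 12)²/39 + (y + 11)²/64 = 1.
Ellipse, center (12, -11), major axis vertical; a² = 64, b² = 39.
c² = a² - b² = 64 - 39 = 25, so c = 5.
Foci lie on the vertical axis through the center: (h, k ± c).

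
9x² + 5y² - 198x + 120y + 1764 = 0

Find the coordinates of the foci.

(11, -14) and (11, -10)

9(x² - 22x) + 5(y² + 24y) = -1764
9(x - 11)² + 5(y + 12)² = -1764 + 1089 + 720 = 45
Divide by 45: (x - 11)²/5 + (y + 12)²/9 = 1
Ellipse, center (11, -12), major axis vertical; a² = 9, b² = 5.
c² = a² - b² = 9 - 5 = 4, so c = 2.
Foci lie on the vertical axis through the center: (h, k ± c).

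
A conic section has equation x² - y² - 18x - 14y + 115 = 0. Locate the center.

Rearranging, (x² - 18x) -(y² + 14y) = -115.
Complete the square in x and y: (x - 9)² -(y + 7)² = -115 + 81 - 49 = -83
Divide through by -83 to get (y + 7)²/83 - (x - 9)²/83 = 1.
Hyperbola with center (9, -7).

(9, -7)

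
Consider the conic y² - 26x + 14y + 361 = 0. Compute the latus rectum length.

26

Only y is squared. Complete the square in y: (y + 7)² = 26(x - 12).
Vertex (12, -7); 4p = 26 so p = 13/2. Opens right.
Latus rectum length = |4p| = 26.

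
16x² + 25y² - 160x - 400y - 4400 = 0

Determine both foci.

Collect terms: 16(x² - 10x) + 25(y² - 16y) = 4400
Complete the square: 16(x - 5)² + 25(y - 8)² = 4400 + 400 + 1600 = 6400
Dividing both sides by 6400: (x - 5)²/400 + (y - 8)²/256 = 1
Ellipse, center (5, 8), major axis horizontal; a² = 400, b² = 256.
c² = a² - b² = 400 - 256 = 144, so c = 12.
Foci lie on the horizontal axis through the center: (h ± c, k).

(-7, 8) and (17, 8)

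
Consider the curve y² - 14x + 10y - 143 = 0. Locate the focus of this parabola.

(-17/2, -5)

Only y is squared. Complete the square in y: (y + 5)² = 14(x + 12).
Vertex (-12, -5); 4p = 14 so p = 7/2. Opens right.
Focus is p units from the vertex along the axis: (h + p, k).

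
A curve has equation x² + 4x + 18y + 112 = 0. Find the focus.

Only x is squared. Complete the square in x: (x + 2)² = -18(y + 6).
Vertex (-2, -6); 4p = -18 so p = -9/2. Opens down.
Focus is p units from the vertex along the axis: (h, k + p).

(-2, -21/2)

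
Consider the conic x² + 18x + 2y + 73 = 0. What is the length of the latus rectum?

Only x is squared. Complete the square in x: (x + 9)² = -2(y - 4).
Vertex (-9, 4); 4p = -2 so p = -1/2. Opens down.
Latus rectum length = |4p| = 2.

2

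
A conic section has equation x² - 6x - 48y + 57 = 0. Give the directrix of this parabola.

Only x is squared. Complete the square in x: (x - 3)² = 48(y - 1).
Vertex (3, 1); 4p = 48 so p = 12. Opens up.
Directrix is the horizontal line y = k − p = 1 − (12) = -11.

y = -11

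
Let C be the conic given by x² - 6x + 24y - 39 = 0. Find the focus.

Only x is squared. Complete the square in x: (x - 3)² = -24(y - 2).
Vertex (3, 2); 4p = -24 so p = -6. Opens down.
Focus is p units from the vertex along the axis: (h, k + p).

(3, -4)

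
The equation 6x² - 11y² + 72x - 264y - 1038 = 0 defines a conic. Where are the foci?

Rearranging, 6(x² + 12x) -11(y² + 24y) = 1038.
6(x + 6)² -11(y + 12)² = 1038 + 216 - 1584 = -330
Dividing both sides by -330: (y + 12)²/30 - (x + 6)²/55 = 1
Hyperbola, center (-6, -12), transverse axis vertical; a² = 30, b² = 55.
c² = a² + b² = 30 + 55 = 85, so c = √85.
Foci lie on the vertical axis through the center: (h, k ± c).

(-6, -12 - √85) and (-6, -12 + √85)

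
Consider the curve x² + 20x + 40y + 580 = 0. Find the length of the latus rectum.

40

Only x is squared. Complete the square in x: (x + 10)² = -40(y + 12).
Vertex (-10, -12); 4p = -40 so p = -10. Opens down.
Latus rectum length = |4p| = 40.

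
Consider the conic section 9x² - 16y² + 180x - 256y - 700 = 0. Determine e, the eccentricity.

e = 5/4

9(x² + 20x) -16(y² + 16y) = 700
Complete the square in x and y: 9(x + 10)² -16(y + 8)² = 700 + 900 - 1024 = 576
Divide through by 576 to get (x + 10)²/64 - (y + 8)²/36 = 1.
Hyperbola, center (-10, -8), transverse axis horizontal; a² = 64, b² = 36.
c² = a² + b² = 100, so c = 10.
e = c/a = 10/8 = 5/4.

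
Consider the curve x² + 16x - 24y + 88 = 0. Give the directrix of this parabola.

Only x is squared. Complete the square in x: (x + 8)² = 24(y - 1).
Vertex (-8, 1); 4p = 24 so p = 6. Opens up.
Directrix is the horizontal line y = k − p = 1 − (6) = -5.

y = -5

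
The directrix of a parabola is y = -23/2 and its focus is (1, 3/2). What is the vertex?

The vertex is the midpoint between the focus and the directrix along the axis of symmetry.
Axis is vertical (directrix is horizontal). Vertex y-coordinate = (3/2 + (-23/2))/2 = -5; x-coordinate = 1.

(1, -5)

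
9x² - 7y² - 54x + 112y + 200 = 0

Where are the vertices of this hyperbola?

(3, -1) and (3, 17)

Group the x- and y-terms: 9(x² - 6x) -7(y² - 16y) = -200
Completing the square gives 9(x - 3)² -7(y - 8)² = -200 + 81 - 448 = -567.
Divide through by -567 to get (y - 8)²/81 - (x - 3)²/63 = 1.
Hyperbola, center (3, 8), transverse axis vertical; a² = 81, b² = 63.
a = 9. Vertices at (h, k ± a).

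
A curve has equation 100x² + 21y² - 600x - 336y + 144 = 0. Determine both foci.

Group the x- and y-terms: 100(x² - 6x) + 21(y² - 16y) = -144
Complete the square in x and y: 100(x - 3)² + 21(y - 8)² = -144 + 900 + 1344 = 2100
Divide through by 2100 to get (x - 3)²/21 + (y - 8)²/100 = 1.
Ellipse, center (3, 8), major axis vertical; a² = 100, b² = 21.
c² = a² - b² = 100 - 21 = 79, so c = √79.
Foci lie on the vertical axis through the center: (h, k ± c).

(3, 8 - √79) and (3, 8 + √79)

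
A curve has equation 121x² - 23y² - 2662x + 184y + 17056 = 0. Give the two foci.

(11, -8) and (11, 16)

Group: 121(x² - 22x) -23(y² - 8y) = -17056
Complete the square: 121(x - 11)² -23(y - 4)² = -17056 + 14641 - 368 = -2783
Dividing both sides by -2783: (y - 4)²/121 - (x - 11)²/23 = 1
Hyperbola, center (11, 4), transverse axis vertical; a² = 121, b² = 23.
c² = a² + b² = 121 + 23 = 144, so c = 12.
Foci lie on the vertical axis through the center: (h, k ± c).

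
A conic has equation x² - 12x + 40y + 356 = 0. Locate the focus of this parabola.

Only x is squared. Complete the square in x: (x - 6)² = -40(y + 8).
Vertex (6, -8); 4p = -40 so p = -10. Opens down.
Focus is p units from the vertex along the axis: (h, k + p).

(6, -18)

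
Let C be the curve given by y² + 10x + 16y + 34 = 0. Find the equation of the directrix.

Only y is squared. Complete the square in y: (y + 8)² = -10(x - 3).
Vertex (3, -8); 4p = -10 so p = -5/2. Opens left.
Directrix is the vertical line x = h − p = 3 − (-5/2) = 11/2.

x = 11/2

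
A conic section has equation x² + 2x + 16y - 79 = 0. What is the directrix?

Only x is squared. Complete the square in x: (x + 1)² = -16(y - 5).
Vertex (-1, 5); 4p = -16 so p = -4. Opens down.
Directrix is the horizontal line y = k − p = 5 − (-4) = 9.

y = 9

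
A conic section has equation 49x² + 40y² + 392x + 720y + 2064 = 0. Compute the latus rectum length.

80/7

Group: 49(x² + 8x) + 40(y² + 18y) = -2064
Complete the square in x and y: 49(x + 4)² + 40(y + 9)² = -2064 + 784 + 3240 = 1960
Dividing both sides by 1960: (x + 4)²/40 + (y + 9)²/49 = 1
Ellipse, center (-4, -9), major axis vertical; a² = 49, b² = 40.
Latus rectum length = 2b²/a = 2·40/7 = 80/7.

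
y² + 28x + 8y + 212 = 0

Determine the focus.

(-14, -4)

Only y is squared. Complete the square in y: (y + 4)² = -28(x + 7).
Vertex (-7, -4); 4p = -28 so p = -7. Opens left.
Focus is p units from the vertex along the axis: (h + p, k).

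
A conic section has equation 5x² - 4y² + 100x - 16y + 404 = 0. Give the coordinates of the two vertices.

Rearranging, 5(x² + 20x) -4(y² + 4y) = -404.
Complete the square in x and y: 5(x + 10)² -4(y + 2)² = -404 + 500 - 16 = 80
Divide by 80: (x + 10)²/16 - (y + 2)²/20 = 1
Hyperbola, center (-10, -2), transverse axis horizontal; a² = 16, b² = 20.
a = 4. Vertices at (h ± a, k).

(-14, -2) and (-6, -2)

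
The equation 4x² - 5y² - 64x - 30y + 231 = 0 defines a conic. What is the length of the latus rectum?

5

Group: 4(x² - 16x) -5(y² + 6y) = -231
Completing the square gives 4(x - 8)² -5(y + 3)² = -231 + 256 - 45 = -20.
Divide through by -20 to get (y + 3)²/4 - (x - 8)²/5 = 1.
Hyperbola, center (8, -3), transverse axis vertical; a² = 4, b² = 5.
Latus rectum length = 2b²/a = 2·5/2 = 5.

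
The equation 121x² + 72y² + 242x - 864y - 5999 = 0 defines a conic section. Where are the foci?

Rearranging, 121(x² + 2x) + 72(y² - 12y) = 5999.
Complete the square: 121(x + 1)² + 72(y - 6)² = 5999 + 121 + 2592 = 8712
Dividing both sides by 8712: (x + 1)²/72 + (y - 6)²/121 = 1
Ellipse, center (-1, 6), major axis vertical; a² = 121, b² = 72.
c² = a² - b² = 121 - 72 = 49, so c = 7.
Foci lie on the vertical axis through the center: (h, k ± c).

(-1, -1) and (-1, 13)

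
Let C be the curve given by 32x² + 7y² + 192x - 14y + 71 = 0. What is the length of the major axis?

8√2

32(x² + 6x) + 7(y² - 2y) = -71
Complete the square in x and y: 32(x + 3)² + 7(y - 1)² = -71 + 288 + 7 = 224
Divide by 224: (x + 3)²/7 + (y - 1)²/32 = 1
Ellipse, center (-3, 1), major axis vertical; a² = 32, b² = 7.
a² = 32 so a = 4√2; the major axis has length 2a = 8√2.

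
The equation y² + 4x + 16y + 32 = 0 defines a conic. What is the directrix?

Only y is squared. Complete the square in y: (y + 8)² = -4(x - 8).
Vertex (8, -8); 4p = -4 so p = -1. Opens left.
Directrix is the vertical line x = h − p = 8 − (-1) = 9.

x = 9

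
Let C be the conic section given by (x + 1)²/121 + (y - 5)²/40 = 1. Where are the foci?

(-10, 5) and (8, 5)

Center (-1, 5). The larger denominator 121 sits under the x-term, so the major axis is horizontal; a² = 121, b² = 40.
c² = a² - b² = 121 - 40 = 81, so c = 9.
Foci lie on the horizontal axis through the center: (h ± c, k).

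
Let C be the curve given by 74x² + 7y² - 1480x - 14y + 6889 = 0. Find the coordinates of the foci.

(10, 1 - √67) and (10, 1 + √67)

Rearranging, 74(x² - 20x) + 7(y² - 2y) = -6889.
74(x - 10)² + 7(y - 1)² = -6889 + 7400 + 7 = 518
Divide by 518: (x - 10)²/7 + (y - 1)²/74 = 1
Ellipse, center (10, 1), major axis vertical; a² = 74, b² = 7.
c² = a² - b² = 74 - 7 = 67, so c = √67.
Foci lie on the vertical axis through the center: (h, k ± c).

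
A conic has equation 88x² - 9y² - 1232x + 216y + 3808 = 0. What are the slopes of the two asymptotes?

2√22/3 and -2√22/3

88(x² - 14x) -9(y² - 24y) = -3808
88(x - 7)² -9(y - 12)² = -3808 + 4312 - 1296 = -792
Divide by -792: (y - 12)²/88 - (x - 7)²/9 = 1
Hyperbola, center (7, 12), transverse axis vertical; a² = 88, b² = 9.
For a vertical hyperbola the asymptotes have slope ±a/b.
Here that is ±2√22/3.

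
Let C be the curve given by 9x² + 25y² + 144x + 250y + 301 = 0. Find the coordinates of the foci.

(-16, -5) and (0, -5)

Rearranging, 9(x² + 16x) + 25(y² + 10y) = -301.
Completing the square gives 9(x + 8)² + 25(y + 5)² = -301 + 576 + 625 = 900.
Divide by 900: (x + 8)²/100 + (y + 5)²/36 = 1
Ellipse, center (-8, -5), major axis horizontal; a² = 100, b² = 36.
c² = a² - b² = 100 - 36 = 64, so c = 8.
Foci lie on the horizontal axis through the center: (h ± c, k).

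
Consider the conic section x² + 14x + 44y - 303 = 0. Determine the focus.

(-7, -3)

Only x is squared. Complete the square in x: (x + 7)² = -44(y - 8).
Vertex (-7, 8); 4p = -44 so p = -11. Opens down.
Focus is p units from the vertex along the axis: (h, k + p).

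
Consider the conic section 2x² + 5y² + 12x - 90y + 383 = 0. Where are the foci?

(-3 - 2√3, 9) and (-3 + 2√3, 9)

Group: 2(x² + 6x) + 5(y² - 18y) = -383
Completing the square gives 2(x + 3)² + 5(y - 9)² = -383 + 18 + 405 = 40.
Divide by 40: (x + 3)²/20 + (y - 9)²/8 = 1
Ellipse, center (-3, 9), major axis horizontal; a² = 20, b² = 8.
c² = a² - b² = 20 - 8 = 12, so c = 2√3.
Foci lie on the horizontal axis through the center: (h ± c, k).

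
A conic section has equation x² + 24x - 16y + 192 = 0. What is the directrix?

y = -1

Only x is squared. Complete the square in x: (x + 12)² = 16(y - 3).
Vertex (-12, 3); 4p = 16 so p = 4. Opens up.
Directrix is the horizontal line y = k − p = 3 − (4) = -1.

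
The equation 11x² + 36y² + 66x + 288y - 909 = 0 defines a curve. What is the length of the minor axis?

4√11

Collect terms: 11(x² + 6x) + 36(y² + 8y) = 909
Complete the square: 11(x + 3)² + 36(y + 4)² = 909 + 99 + 576 = 1584
Divide through by 1584 to get (x + 3)²/144 + (y + 4)²/44 = 1.
Ellipse, center (-3, -4), major axis horizontal; a² = 144, b² = 44.
b² = 44 so b = 2√11; the minor axis has length 2b = 4√11.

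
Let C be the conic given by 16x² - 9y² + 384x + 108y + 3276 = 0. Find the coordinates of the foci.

Rearranging, 16(x² + 24x) -9(y² - 12y) = -3276.
Complete the square in x and y: 16(x + 12)² -9(y - 6)² = -3276 + 2304 - 324 = -1296
Dividing both sides by -1296: (y - 6)²/144 - (x + 12)²/81 = 1
Hyperbola, center (-12, 6), transverse axis vertical; a² = 144, b² = 81.
c² = a² + b² = 144 + 81 = 225, so c = 15.
Foci lie on the vertical axis through the center: (h, k ± c).

(-12, -9) and (-12, 21)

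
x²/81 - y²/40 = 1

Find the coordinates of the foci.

(-11, 0) and (11, 0)

Center (0, 0). The positive term is the x-term, so the transverse axis is horizontal; a² = 81, b² = 40.
c² = a² + b² = 81 + 40 = 121, so c = 11.
Foci lie on the horizontal axis through the center: (h ± c, k).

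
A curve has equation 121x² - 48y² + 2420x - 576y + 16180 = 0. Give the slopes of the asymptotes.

Rearranging, 121(x² + 20x) -48(y² + 12y) = -16180.
121(x + 10)² -48(y + 6)² = -16180 + 12100 - 1728 = -5808
Divide by -5808: (y + 6)²/121 - (x + 10)²/48 = 1
Hyperbola, center (-10, -6), transverse axis vertical; a² = 121, b² = 48.
For a vertical hyperbola the asymptotes have slope ±a/b.
Here that is ±11/4√3 = ±11√3/12.

11√3/12 and -11√3/12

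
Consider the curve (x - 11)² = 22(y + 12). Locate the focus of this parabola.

Vertex (11, -12); 4p = 22 so p = 11/2. Opens up.
Focus is p units from the vertex along the axis: (h, k + p).

(11, -13/2)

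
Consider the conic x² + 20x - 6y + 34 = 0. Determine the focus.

(-10, -19/2)

Only x is squared. Complete the square in x: (x + 10)² = 6(y + 11).
Vertex (-10, -11); 4p = 6 so p = 3/2. Opens up.
Focus is p units from the vertex along the axis: (h, k + p).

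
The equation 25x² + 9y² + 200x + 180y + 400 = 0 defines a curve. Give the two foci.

Collect terms: 25(x² + 8x) + 9(y² + 20y) = -400
25(x + 4)² + 9(y + 10)² = -400 + 400 + 900 = 900
Dividing both sides by 900: (x + 4)²/36 + (y + 10)²/100 = 1
Ellipse, center (-4, -10), major axis vertical; a² = 100, b² = 36.
c² = a² - b² = 100 - 36 = 64, so c = 8.
Foci lie on the vertical axis through the center: (h, k ± c).

(-4, -18) and (-4, -2)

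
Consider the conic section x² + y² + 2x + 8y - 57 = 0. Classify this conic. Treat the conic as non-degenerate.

circle

No xy term. Coefficients of x² and y² are A = 1, C = 1.
A = C (same sign) ⇒ circle.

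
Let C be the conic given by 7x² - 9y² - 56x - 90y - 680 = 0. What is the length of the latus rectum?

Rearranging, 7(x² - 8x) -9(y² + 10y) = 680.
Completing the square gives 7(x - 4)² -9(y + 5)² = 680 + 112 - 225 = 567.
Divide by 567: (x - 4)²/81 - (y + 5)²/63 = 1
Hyperbola, center (4, -5), transverse axis horizontal; a² = 81, b² = 63.
Latus rectum length = 2b²/a = 2·63/9 = 14.

14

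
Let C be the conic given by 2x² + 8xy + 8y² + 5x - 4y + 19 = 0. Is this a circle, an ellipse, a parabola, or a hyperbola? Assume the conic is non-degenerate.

parabola

A = 2, B = 8, C = 8.
Discriminant B² − 4AC = 8² − 4·2·8 = 0.
B² − 4AC = 0 ⇒ parabola.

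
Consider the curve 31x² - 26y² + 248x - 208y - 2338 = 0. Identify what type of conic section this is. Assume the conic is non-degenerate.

hyperbola

No xy term. Coefficients of x² and y² are A = 31, C = -26.
A and C have opposite signs ⇒ hyperbola.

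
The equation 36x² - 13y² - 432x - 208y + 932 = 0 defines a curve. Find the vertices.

36(x² - 12x) -13(y² + 16y) = -932
Completing the square gives 36(x - 6)² -13(y + 8)² = -932 + 1296 - 832 = -468.
Dividing both sides by -468: (y + 8)²/36 - (x - 6)²/13 = 1
Hyperbola, center (6, -8), transverse axis vertical; a² = 36, b² = 13.
a = 6. Vertices at (h, k ± a).

(6, -14) and (6, -2)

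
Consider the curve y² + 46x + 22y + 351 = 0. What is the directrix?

x = 13/2

Only y is squared. Complete the square in y: (y + 11)² = -46(x + 5).
Vertex (-5, -11); 4p = -46 so p = -23/2. Opens left.
Directrix is the vertical line x = h − p = -5 − (-23/2) = 13/2.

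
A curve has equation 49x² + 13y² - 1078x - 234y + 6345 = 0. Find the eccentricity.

e = 6/7

Group: 49(x² - 22x) + 13(y² - 18y) = -6345
Completing the square gives 49(x - 11)² + 13(y - 9)² = -6345 + 5929 + 1053 = 637.
Divide through by 637 to get (x - 11)²/13 + (y - 9)²/49 = 1.
Ellipse, center (11, 9), major axis vertical; a² = 49, b² = 13.
c² = a² - b² = 36, so c = 6.
e = c/a = 6/7.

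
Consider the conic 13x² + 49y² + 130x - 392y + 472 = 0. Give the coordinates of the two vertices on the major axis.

Group the x- and y-terms: 13(x² + 10x) + 49(y² - 8y) = -472
Completing the square gives 13(x + 5)² + 49(y - 4)² = -472 + 325 + 784 = 637.
Divide by 637: (x + 5)²/49 + (y - 4)²/13 = 1
Ellipse, center (-5, 4), major axis horizontal; a² = 49, b² = 13.
a = 7. Vertices at (h ± a, k).

(-12, 4) and (2, 4)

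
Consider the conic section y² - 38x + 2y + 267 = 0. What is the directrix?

x = -5/2

Only y is squared. Complete the square in y: (y + 1)² = 38(x - 7).
Vertex (7, -1); 4p = 38 so p = 19/2. Opens right.
Directrix is the vertical line x = h − p = 7 − (19/2) = -5/2.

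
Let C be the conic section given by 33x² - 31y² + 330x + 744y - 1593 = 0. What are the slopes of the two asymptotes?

33(x² + 10x) -31(y² - 24y) = 1593
Completing the square gives 33(x + 5)² -31(y - 12)² = 1593 + 825 - 4464 = -2046.
Dividing both sides by -2046: (y - 12)²/66 - (x + 5)²/62 = 1
Hyperbola, center (-5, 12), transverse axis vertical; a² = 66, b² = 62.
For a vertical hyperbola the asymptotes have slope ±a/b.
Here that is ±√66/√62 = ±√1023/31.

√1023/31 and -√1023/31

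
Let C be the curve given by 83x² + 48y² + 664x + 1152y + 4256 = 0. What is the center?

(-4, -12)

Group the x- and y-terms: 83(x² + 8x) + 48(y² + 24y) = -4256
Completing the square gives 83(x + 4)² + 48(y + 12)² = -4256 + 1328 + 6912 = 3984.
Dividing both sides by 3984: (x + 4)²/48 + (y + 12)²/83 = 1
Ellipse with center (-4, -12).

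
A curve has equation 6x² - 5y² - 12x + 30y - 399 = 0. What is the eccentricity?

Group the x- and y-terms: 6(x² - 2x) -5(y² - 6y) = 399
Complete the square: 6(x - 1)² -5(y - 3)² = 399 + 6 - 45 = 360
Dividing both sides by 360: (x - 1)²/60 - (y - 3)²/72 = 1
Hyperbola, center (1, 3), transverse axis horizontal; a² = 60, b² = 72.
c² = a² + b² = 132, so c = 2√33.
e = c/a = 2√33/2√15 = √55/5.

e = √55/5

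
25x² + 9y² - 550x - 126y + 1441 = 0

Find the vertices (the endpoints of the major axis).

(11, -8) and (11, 22)

Rearranging, 25(x² - 22x) + 9(y² - 14y) = -1441.
Complete the square in x and y: 25(x - 11)² + 9(y - 7)² = -1441 + 3025 + 441 = 2025
Divide by 2025: (x - 11)²/81 + (y - 7)²/225 = 1
Ellipse, center (11, 7), major axis vertical; a² = 225, b² = 81.
a = 15. Vertices at (h, k ± a).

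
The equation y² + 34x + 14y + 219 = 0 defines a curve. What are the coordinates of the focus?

(-27/2, -7)

Only y is squared. Complete the square in y: (y + 7)² = -34(x + 5).
Vertex (-5, -7); 4p = -34 so p = -17/2. Opens left.
Focus is p units from the vertex along the axis: (h + p, k).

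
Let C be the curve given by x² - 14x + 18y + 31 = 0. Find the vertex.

Only x is squared. Complete the square in x: (x - 7)² = -18(y - 1).
Vertex (7, 1); 4p = -18 so p = -9/2. Opens down.

(7, 1)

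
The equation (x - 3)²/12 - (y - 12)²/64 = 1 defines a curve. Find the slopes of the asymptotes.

4√3/3 and -4√3/3

Center (3, 12). The positive term is the x-term, so the transverse axis is horizontal; a² = 12, b² = 64.
For a horizontal hyperbola the asymptotes have slope ±b/a.
Here that is ±8/2√3 = ±4√3/3.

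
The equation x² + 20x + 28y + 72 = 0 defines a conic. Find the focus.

Only x is squared. Complete the square in x: (x + 10)² = -28(y - 1).
Vertex (-10, 1); 4p = -28 so p = -7. Opens down.
Focus is p units from the vertex along the axis: (h, k + p).

(-10, -6)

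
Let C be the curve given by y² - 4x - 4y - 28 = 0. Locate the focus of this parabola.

(-7, 2)

Only y is squared. Complete the square in y: (y - 2)² = 4(x + 8).
Vertex (-8, 2); 4p = 4 so p = 1. Opens right.
Focus is p units from the vertex along the axis: (h + p, k).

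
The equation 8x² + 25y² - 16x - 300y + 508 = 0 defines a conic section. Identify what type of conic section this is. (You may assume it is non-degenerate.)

No xy term. Coefficients of x² and y² are A = 8, C = 25.
A and C have the same sign but A ≠ C ⇒ ellipse.

ellipse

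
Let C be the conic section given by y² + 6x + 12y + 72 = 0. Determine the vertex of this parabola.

Only y is squared. Complete the square in y: (y + 6)² = -6(x + 6).
Vertex (-6, -6); 4p = -6 so p = -3/2. Opens left.

(-6, -6)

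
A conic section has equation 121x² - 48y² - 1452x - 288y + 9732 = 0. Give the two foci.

(6, -16) and (6, 10)

121(x² - 12x) -48(y² + 6y) = -9732
121(x - 6)² -48(y + 3)² = -9732 + 4356 - 432 = -5808
Divide by -5808: (y + 3)²/121 - (x - 6)²/48 = 1
Hyperbola, center (6, -3), transverse axis vertical; a² = 121, b² = 48.
c² = a² + b² = 121 + 48 = 169, so c = 13.
Foci lie on the vertical axis through the center: (h, k ± c).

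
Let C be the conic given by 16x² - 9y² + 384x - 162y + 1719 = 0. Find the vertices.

Group: 16(x² + 24x) -9(y² + 18y) = -1719
Completing the square gives 16(x + 12)² -9(y + 9)² = -1719 + 2304 - 729 = -144.
Divide by -144: (y + 9)²/16 - (x + 12)²/9 = 1
Hyperbola, center (-12, -9), transverse axis vertical; a² = 16, b² = 9.
a = 4. Vertices at (h, k ± a).

(-12, -13) and (-12, -5)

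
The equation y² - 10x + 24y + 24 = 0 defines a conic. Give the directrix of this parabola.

Only y is squared. Complete the square in y: (y + 12)² = 10(x + 12).
Vertex (-12, -12); 4p = 10 so p = 5/2. Opens right.
Directrix is the vertical line x = h − p = -12 − (5/2) = -29/2.

x = -29/2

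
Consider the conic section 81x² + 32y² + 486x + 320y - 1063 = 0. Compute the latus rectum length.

Collect terms: 81(x² + 6x) + 32(y² + 10y) = 1063
Complete the square in x and y: 81(x + 3)² + 32(y + 5)² = 1063 + 729 + 800 = 2592
Divide through by 2592 to get (x + 3)²/32 + (y + 5)²/81 = 1.
Ellipse, center (-3, -5), major axis vertical; a² = 81, b² = 32.
Latus rectum length = 2b²/a = 2·32/9 = 64/9.

64/9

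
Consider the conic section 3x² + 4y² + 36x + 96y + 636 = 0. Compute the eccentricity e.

e = 1/2

Collect terms: 3(x² + 12x) + 4(y² + 24y) = -636
Completing the square gives 3(x + 6)² + 4(y + 12)² = -636 + 108 + 576 = 48.
Divide through by 48 to get (x + 6)²/16 + (y + 12)²/12 = 1.
Ellipse, center (-6, -12), major axis horizontal; a² = 16, b² = 12.
c² = a² - b² = 4, so c = 2.
e = c/a = 2/4 = 1/2.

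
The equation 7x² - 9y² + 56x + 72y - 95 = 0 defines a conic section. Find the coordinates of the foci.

(-8, 4) and (0, 4)

Group: 7(x² + 8x) -9(y² - 8y) = 95
Completing the square gives 7(x + 4)² -9(y - 4)² = 95 + 112 - 144 = 63.
Divide by 63: (x + 4)²/9 - (y - 4)²/7 = 1
Hyperbola, center (-4, 4), transverse axis horizontal; a² = 9, b² = 7.
c² = a² + b² = 9 + 7 = 16, so c = 4.
Foci lie on the horizontal axis through the center: (h ± c, k).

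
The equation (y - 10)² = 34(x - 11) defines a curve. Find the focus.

(39/2, 10)

Vertex (11, 10); 4p = 34 so p = 17/2. Opens right.
Focus is p units from the vertex along the axis: (h + p, k).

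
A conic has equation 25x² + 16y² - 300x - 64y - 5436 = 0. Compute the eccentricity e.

e = 3/5

Collect terms: 25(x² - 12x) + 16(y² - 4y) = 5436
Completing the square gives 25(x - 6)² + 16(y - 2)² = 5436 + 900 + 64 = 6400.
Divide by 6400: (x - 6)²/256 + (y - 2)²/400 = 1
Ellipse, center (6, 2), major axis vertical; a² = 400, b² = 256.
c² = a² - b² = 144, so c = 12.
e = c/a = 12/20 = 3/5.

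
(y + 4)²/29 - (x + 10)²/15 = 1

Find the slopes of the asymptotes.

√435/15 and -√435/15

Center (-10, -4). The positive term is the y-term, so the transverse axis is vertical; a² = 29, b² = 15.
For a vertical hyperbola the asymptotes have slope ±a/b.
Here that is ±√29/√15 = ±√435/15.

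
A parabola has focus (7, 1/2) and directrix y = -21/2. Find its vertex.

The vertex is the midpoint between the focus and the directrix along the axis of symmetry.
Axis is vertical (directrix is horizontal). Vertex y-coordinate = (1/2 + (-21/2))/2 = -5; x-coordinate = 7.

(7, -5)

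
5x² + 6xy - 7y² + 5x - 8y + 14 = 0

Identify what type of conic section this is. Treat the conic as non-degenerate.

hyperbola

A = 5, B = 6, C = -7.
Discriminant B² − 4AC = 6² − 4·5·(-7) = 176.
B² − 4AC > 0 ⇒ hyperbola.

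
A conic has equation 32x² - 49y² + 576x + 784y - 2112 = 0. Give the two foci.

(-18, 8) and (0, 8)

Group: 32(x² + 18x) -49(y² - 16y) = 2112
Complete the square in x and y: 32(x + 9)² -49(y - 8)² = 2112 + 2592 - 3136 = 1568
Divide by 1568: (x + 9)²/49 - (y - 8)²/32 = 1
Hyperbola, center (-9, 8), transverse axis horizontal; a² = 49, b² = 32.
c² = a² + b² = 49 + 32 = 81, so c = 9.
Foci lie on the horizontal axis through the center: (h ± c, k).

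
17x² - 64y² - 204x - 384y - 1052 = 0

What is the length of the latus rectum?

Collect terms: 17(x² - 12x) -64(y² + 6y) = 1052
17(x - 6)² -64(y + 3)² = 1052 + 612 - 576 = 1088
Dividing both sides by 1088: (x - 6)²/64 - (y + 3)²/17 = 1
Hyperbola, center (6, -3), transverse axis horizontal; a² = 64, b² = 17.
Latus rectum length = 2b²/a = 2·17/8 = 17/4.

17/4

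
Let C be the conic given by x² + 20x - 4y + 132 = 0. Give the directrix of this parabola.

Only x is squared. Complete the square in x: (x + 10)² = 4(y - 8).
Vertex (-10, 8); 4p = 4 so p = 1. Opens up.
Directrix is the horizontal line y = k − p = 8 − (1) = 7.

y = 7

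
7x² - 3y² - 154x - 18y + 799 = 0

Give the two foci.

(11 - √10, -3) and (11 + √10, -3)

Group the x- and y-terms: 7(x² - 22x) -3(y² + 6y) = -799
7(x - 11)² -3(y + 3)² = -799 + 847 - 27 = 21
Dividing both sides by 21: (x - 11)²/3 - (y + 3)²/7 = 1
Hyperbola, center (11, -3), transverse axis horizontal; a² = 3, b² = 7.
c² = a² + b² = 3 + 7 = 10, so c = √10.
Foci lie on the horizontal axis through the center: (h ± c, k).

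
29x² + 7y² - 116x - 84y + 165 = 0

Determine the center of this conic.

29(x² - 4x) + 7(y² - 12y) = -165
Complete the square in x and y: 29(x - 2)² + 7(y - 6)² = -165 + 116 + 252 = 203
Divide through by 203 to get (x - 2)²/7 + (y - 6)²/29 = 1.
Ellipse with center (2, 6).

(2, 6)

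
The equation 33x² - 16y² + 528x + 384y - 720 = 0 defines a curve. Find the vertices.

Group: 33(x² + 16x) -16(y² - 24y) = 720
33(x + 8)² -16(y - 12)² = 720 + 2112 - 2304 = 528
Divide by 528: (x + 8)²/16 - (y - 12)²/33 = 1
Hyperbola, center (-8, 12), transverse axis horizontal; a² = 16, b² = 33.
a = 4. Vertices at (h ± a, k).

(-12, 12) and (-4, 12)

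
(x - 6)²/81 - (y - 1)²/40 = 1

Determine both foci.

Center (6, 1). The positive term is the x-term, so the transverse axis is horizontal; a² = 81, b² = 40.
c² = a² + b² = 81 + 40 = 121, so c = 11.
Foci lie on the horizontal axis through the center: (h ± c, k).

(-5, 1) and (17, 1)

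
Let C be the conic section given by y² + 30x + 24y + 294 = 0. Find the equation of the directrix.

x = 5/2

Only y is squared. Complete the square in y: (y + 12)² = -30(x + 5).
Vertex (-5, -12); 4p = -30 so p = -15/2. Opens left.
Directrix is the vertical line x = h − p = -5 − (-15/2) = 5/2.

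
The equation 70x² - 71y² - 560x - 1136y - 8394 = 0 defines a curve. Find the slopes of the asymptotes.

Group the x- and y-terms: 70(x² - 8x) -71(y² + 16y) = 8394
70(x - 4)² -71(y + 8)² = 8394 + 1120 - 4544 = 4970
Divide through by 4970 to get (x - 4)²/71 - (y + 8)²/70 = 1.
Hyperbola, center (4, -8), transverse axis horizontal; a² = 71, b² = 70.
For a horizontal hyperbola the asymptotes have slope ±b/a.
Here that is ±√70/√71 = ±√4970/71.

√4970/71 and -√4970/71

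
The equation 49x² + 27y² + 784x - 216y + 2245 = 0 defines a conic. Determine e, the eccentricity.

e = √22/7

Group: 49(x² + 16x) + 27(y² - 8y) = -2245
Completing the square gives 49(x + 8)² + 27(y - 4)² = -2245 + 3136 + 432 = 1323.
Divide through by 1323 to get (x + 8)²/27 + (y - 4)²/49 = 1.
Ellipse, center (-8, 4), major axis vertical; a² = 49, b² = 27.
c² = a² - b² = 22, so c = √22.
e = c/a = √22/7.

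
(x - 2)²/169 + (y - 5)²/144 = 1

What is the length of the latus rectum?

288/13

Center (2, 5). The larger denominator 169 sits under the x-term, so the major axis is horizontal; a² = 169, b² = 144.
Latus rectum length = 2b²/a = 2·144/13 = 288/13.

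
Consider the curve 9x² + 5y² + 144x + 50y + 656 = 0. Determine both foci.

(-8, -7) and (-8, -3)

Group: 9(x² + 16x) + 5(y² + 10y) = -656
Complete the square in x and y: 9(x + 8)² + 5(y + 5)² = -656 + 576 + 125 = 45
Divide through by 45 to get (x + 8)²/5 + (y + 5)²/9 = 1.
Ellipse, center (-8, -5), major axis vertical; a² = 9, b² = 5.
c² = a² - b² = 9 - 5 = 4, so c = 2.
Foci lie on the vertical axis through the center: (h, k ± c).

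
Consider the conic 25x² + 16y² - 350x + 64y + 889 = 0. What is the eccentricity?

e = 3/5

Group: 25(x² - 14x) + 16(y² + 4y) = -889
Complete the square in x and y: 25(x - 7)² + 16(y + 2)² = -889 + 1225 + 64 = 400
Dividing both sides by 400: (x - 7)²/16 + (y + 2)²/25 = 1
Ellipse, center (7, -2), major axis vertical; a² = 25, b² = 16.
c² = a² - b² = 9, so c = 3.
e = c/a = 3/5.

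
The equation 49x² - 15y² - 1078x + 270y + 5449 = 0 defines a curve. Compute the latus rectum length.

49(x² - 22x) -15(y² - 18y) = -5449
Completing the square gives 49(x - 11)² -15(y - 9)² = -5449 + 5929 - 1215 = -735.
Divide by -735: (y - 9)²/49 - (x - 11)²/15 = 1
Hyperbola, center (11, 9), transverse axis vertical; a² = 49, b² = 15.
Latus rectum length = 2b²/a = 2·15/7 = 30/7.

30/7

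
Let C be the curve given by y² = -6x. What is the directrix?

Vertex (0, 0); 4p = -6 so p = -3/2. Opens left.
Directrix is the vertical line x = h − p = 0 − (-3/2) = 3/2.

x = 3/2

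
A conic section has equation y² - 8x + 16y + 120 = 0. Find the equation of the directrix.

x = 5

Only y is squared. Complete the square in y: (y + 8)² = 8(x - 7).
Vertex (7, -8); 4p = 8 so p = 2. Opens right.
Directrix is the vertical line x = h − p = 7 − (2) = 5.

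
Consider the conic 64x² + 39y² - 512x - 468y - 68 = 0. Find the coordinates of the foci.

Collect terms: 64(x² - 8x) + 39(y² - 12y) = 68
Complete the square in x and y: 64(x - 4)² + 39(y - 6)² = 68 + 1024 + 1404 = 2496
Dividing both sides by 2496: (x - 4)²/39 + (y - 6)²/64 = 1
Ellipse, center (4, 6), major axis vertical; a² = 64, b² = 39.
c² = a² - b² = 64 - 39 = 25, so c = 5.
Foci lie on the vertical axis through the center: (h, k ± c).

(4, 1) and (4, 11)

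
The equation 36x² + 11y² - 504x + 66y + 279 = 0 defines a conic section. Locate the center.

(7, -3)

Group the x- and y-terms: 36(x² - 14x) + 11(y² + 6y) = -279
Complete the square: 36(x - 7)² + 11(y + 3)² = -279 + 1764 + 99 = 1584
Divide by 1584: (x - 7)²/44 + (y + 3)²/144 = 1
Ellipse with center (7, -3).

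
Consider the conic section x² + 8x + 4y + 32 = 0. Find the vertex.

(-4, -4)

Only x is squared. Complete the square in x: (x + 4)² = -4(y + 4).
Vertex (-4, -4); 4p = -4 so p = -1. Opens down.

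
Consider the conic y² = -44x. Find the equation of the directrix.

x = 11

Vertex (0, 0); 4p = -44 so p = -11. Opens left.
Directrix is the vertical line x = h − p = 0 − (-11) = 11.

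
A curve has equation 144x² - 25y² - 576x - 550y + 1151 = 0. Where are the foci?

144(x² - 4x) -25(y² + 22y) = -1151
Completing the square gives 144(x - 2)² -25(y + 11)² = -1151 + 576 - 3025 = -3600.
Divide through by -3600 to get (y + 11)²/144 - (x - 2)²/25 = 1.
Hyperbola, center (2, -11), transverse axis vertical; a² = 144, b² = 25.
c² = a² + b² = 144 + 25 = 169, so c = 13.
Foci lie on the vertical axis through the center: (h, k ± c).

(2, -24) and (2, 2)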